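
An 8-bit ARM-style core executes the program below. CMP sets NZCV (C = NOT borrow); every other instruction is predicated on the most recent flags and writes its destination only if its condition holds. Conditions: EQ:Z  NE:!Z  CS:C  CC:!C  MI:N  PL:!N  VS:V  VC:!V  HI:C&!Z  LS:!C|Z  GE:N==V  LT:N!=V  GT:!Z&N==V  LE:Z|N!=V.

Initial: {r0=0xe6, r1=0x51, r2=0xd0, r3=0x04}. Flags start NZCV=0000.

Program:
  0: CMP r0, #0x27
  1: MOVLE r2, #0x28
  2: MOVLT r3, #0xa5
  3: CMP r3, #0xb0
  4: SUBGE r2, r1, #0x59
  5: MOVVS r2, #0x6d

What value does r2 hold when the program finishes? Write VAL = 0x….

VAL = 0x28

[0] flags=1010 → (cmp)
[1] flags=1010 LE?T → r2=0x28
[2] flags=1010 LT?T → r3=0xa5
[3] flags=1000 → (cmp)
[4] flags=1000 GE?F → skip
[5] flags=1000 VS?F → skip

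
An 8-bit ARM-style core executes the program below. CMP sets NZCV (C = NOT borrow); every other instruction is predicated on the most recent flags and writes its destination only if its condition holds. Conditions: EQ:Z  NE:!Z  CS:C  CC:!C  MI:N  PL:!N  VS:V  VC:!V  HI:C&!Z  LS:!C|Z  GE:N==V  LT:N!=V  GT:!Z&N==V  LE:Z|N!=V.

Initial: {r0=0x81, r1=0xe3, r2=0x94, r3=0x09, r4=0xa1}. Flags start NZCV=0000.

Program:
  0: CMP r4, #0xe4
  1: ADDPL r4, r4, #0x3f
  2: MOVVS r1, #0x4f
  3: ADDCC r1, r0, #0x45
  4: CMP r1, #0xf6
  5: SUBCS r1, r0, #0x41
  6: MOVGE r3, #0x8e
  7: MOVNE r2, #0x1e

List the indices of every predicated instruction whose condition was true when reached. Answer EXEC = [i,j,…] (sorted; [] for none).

EXEC = [3,7]

[0] flags=1000 → (cmp)
[1] flags=1000 PL?F → skip
[2] flags=1000 VS?F → skip
[3] flags=1000 CC?T → r1=0xc6
[4] flags=1000 → (cmp)
[5] flags=1000 CS?F → skip
[6] flags=1000 GE?F → skip
[7] flags=1000 NE?T → r2=0x1e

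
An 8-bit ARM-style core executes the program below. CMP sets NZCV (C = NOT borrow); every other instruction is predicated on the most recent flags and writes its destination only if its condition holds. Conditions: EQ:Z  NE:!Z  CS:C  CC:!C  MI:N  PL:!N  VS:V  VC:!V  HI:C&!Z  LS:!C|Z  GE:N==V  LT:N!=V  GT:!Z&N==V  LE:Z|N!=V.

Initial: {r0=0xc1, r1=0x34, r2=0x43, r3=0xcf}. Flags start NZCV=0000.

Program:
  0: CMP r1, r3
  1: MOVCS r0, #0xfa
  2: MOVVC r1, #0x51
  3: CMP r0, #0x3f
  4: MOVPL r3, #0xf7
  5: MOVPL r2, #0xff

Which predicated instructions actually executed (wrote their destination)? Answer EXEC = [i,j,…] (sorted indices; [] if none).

EXEC = [2]

0: ✓ CMP  NZCV=0000
1: · MOVCS
2: ✓ MOVVC  r1←0x51
3: ✓ CMP  NZCV=1010
4: · MOVPL
5: · MOVPL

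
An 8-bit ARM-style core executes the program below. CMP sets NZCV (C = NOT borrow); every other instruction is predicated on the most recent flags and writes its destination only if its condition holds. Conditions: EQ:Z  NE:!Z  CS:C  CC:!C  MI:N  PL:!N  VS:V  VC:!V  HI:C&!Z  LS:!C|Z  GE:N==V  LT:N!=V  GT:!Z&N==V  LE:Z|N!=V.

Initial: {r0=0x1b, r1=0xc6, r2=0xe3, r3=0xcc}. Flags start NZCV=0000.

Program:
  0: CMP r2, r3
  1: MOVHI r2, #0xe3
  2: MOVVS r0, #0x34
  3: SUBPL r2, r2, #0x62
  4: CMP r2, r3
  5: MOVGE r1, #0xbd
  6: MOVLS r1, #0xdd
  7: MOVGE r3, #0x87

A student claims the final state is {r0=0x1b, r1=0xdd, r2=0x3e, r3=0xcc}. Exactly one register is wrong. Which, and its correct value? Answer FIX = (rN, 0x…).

FIX = (r2, 0x81)

0: ✓ CMP  NZCV=0010
1: ✓ MOVHI  r2←0xe3
2: · MOVVS
3: ✓ SUBPL  r2←0x81
4: ✓ CMP  NZCV=1000
5: · MOVGE
6: ✓ MOVLS  r1←0xdd
7: · MOVGE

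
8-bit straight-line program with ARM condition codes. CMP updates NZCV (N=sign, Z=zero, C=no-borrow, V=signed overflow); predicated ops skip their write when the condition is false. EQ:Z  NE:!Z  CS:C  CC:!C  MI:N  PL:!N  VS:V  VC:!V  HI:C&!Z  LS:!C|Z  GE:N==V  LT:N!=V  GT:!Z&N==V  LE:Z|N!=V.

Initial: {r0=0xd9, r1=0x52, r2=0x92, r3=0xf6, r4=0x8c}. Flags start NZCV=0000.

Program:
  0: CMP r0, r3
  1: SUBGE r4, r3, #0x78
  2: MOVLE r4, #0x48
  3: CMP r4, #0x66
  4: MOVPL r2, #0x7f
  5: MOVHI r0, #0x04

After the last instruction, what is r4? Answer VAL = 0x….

0: ✓ CMP  NZCV=1000
1: · SUBGE
2: ✓ MOVLE  r4←0x48
3: ✓ CMP  NZCV=1000
4: · MOVPL
5: · MOVHI

VAL = 0x48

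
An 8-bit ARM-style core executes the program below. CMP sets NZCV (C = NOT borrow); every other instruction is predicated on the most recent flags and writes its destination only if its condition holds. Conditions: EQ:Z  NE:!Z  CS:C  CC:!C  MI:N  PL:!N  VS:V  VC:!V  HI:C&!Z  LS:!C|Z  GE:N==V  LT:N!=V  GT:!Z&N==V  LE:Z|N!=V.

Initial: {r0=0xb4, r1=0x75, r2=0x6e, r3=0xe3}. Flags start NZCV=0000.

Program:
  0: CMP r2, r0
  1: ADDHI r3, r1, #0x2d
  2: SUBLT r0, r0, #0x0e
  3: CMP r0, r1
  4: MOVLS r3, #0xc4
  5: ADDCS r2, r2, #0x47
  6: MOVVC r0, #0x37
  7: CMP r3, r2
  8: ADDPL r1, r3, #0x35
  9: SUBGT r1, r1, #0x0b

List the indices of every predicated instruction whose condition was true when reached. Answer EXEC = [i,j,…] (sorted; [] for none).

EXEC = [5,8,9]

[0] flags=1001 → (cmp)
[1] flags=1001 HI?F → skip
[2] flags=1001 LT?F → skip
[3] flags=0011 → (cmp)
[4] flags=0011 LS?F → skip
[5] flags=0011 CS?T → r2=0xb5
[6] flags=0011 VC?F → skip
[7] flags=0010 → (cmp)
[8] flags=0010 PL?T → r1=0x18
[9] flags=0010 GT?T → r1=0x0d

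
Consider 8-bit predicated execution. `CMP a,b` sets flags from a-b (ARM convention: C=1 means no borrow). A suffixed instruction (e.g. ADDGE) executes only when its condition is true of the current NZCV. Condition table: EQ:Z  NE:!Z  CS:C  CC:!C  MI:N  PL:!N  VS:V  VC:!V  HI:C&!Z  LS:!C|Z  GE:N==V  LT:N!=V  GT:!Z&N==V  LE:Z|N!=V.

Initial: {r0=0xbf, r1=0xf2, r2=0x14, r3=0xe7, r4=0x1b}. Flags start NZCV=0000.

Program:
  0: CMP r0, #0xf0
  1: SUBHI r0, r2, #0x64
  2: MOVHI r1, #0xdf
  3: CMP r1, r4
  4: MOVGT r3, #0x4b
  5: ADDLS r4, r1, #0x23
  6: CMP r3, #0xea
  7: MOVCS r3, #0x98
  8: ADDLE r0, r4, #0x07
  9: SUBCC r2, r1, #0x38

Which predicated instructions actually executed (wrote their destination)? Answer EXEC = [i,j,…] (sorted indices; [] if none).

EXEC = [8,9]

[0] flags=1000 → (cmp)
[1] flags=1000 HI?F → skip
[2] flags=1000 HI?F → skip
[3] flags=1010 → (cmp)
[4] flags=1010 GT?F → skip
[5] flags=1010 LS?F → skip
[6] flags=1000 → (cmp)
[7] flags=1000 CS?F → skip
[8] flags=1000 LE?T → r0=0x22
[9] flags=1000 CC?T → r2=0xba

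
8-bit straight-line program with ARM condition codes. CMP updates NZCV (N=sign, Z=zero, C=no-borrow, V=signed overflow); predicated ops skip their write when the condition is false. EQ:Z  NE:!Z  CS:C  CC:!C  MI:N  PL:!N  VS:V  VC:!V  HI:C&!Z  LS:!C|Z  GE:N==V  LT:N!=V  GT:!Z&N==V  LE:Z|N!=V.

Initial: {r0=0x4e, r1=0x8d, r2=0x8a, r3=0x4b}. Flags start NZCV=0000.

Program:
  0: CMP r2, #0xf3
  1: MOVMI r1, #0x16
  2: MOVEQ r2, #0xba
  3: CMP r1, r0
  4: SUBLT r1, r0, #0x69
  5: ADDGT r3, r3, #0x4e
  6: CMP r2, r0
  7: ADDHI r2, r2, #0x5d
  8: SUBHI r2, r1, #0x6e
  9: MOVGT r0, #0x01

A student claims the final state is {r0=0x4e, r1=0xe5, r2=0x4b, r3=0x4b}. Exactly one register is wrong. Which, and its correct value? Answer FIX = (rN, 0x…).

FIX = (r2, 0x77)

[0] flags=1000 → (cmp)
[1] flags=1000 MI?T → r1=0x16
[2] flags=1000 EQ?F → skip
[3] flags=1000 → (cmp)
[4] flags=1000 LT?T → r1=0xe5
[5] flags=1000 GT?F → skip
[6] flags=0011 → (cmp)
[7] flags=0011 HI?T → r2=0xe7
[8] flags=0011 HI?T → r2=0x77
[9] flags=0011 GT?F → skip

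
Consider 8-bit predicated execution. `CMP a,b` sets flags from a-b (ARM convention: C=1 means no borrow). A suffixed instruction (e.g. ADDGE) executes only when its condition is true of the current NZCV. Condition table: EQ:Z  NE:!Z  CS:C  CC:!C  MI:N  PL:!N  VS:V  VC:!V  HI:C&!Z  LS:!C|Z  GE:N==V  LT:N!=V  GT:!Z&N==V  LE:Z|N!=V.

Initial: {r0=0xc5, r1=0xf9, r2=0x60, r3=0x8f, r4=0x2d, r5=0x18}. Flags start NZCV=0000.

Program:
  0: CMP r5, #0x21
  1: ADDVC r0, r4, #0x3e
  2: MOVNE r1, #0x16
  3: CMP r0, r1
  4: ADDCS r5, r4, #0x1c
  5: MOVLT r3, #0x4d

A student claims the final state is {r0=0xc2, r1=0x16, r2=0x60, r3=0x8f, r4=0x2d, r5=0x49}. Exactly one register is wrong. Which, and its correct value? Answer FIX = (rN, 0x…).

FIX = (r0, 0x6b)

[0] flags=1000 → (cmp)
[1] flags=1000 VC?T → r0=0x6b
[2] flags=1000 NE?T → r1=0x16
[3] flags=0010 → (cmp)
[4] flags=0010 CS?T → r5=0x49
[5] flags=0010 LT?F → skip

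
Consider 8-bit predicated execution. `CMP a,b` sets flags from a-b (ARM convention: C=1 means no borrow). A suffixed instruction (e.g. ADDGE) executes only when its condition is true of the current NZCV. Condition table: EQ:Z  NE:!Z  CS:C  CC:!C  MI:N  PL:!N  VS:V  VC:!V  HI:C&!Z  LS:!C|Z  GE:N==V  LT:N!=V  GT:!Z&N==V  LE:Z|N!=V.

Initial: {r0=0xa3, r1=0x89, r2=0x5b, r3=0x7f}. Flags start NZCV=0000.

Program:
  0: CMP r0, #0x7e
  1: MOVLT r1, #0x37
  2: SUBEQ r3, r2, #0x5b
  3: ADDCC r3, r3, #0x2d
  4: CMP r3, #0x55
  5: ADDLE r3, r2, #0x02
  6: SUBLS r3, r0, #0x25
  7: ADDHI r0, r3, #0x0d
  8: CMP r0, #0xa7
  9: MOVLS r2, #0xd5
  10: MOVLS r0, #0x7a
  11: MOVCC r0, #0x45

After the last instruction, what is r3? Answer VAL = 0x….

VAL = 0x7f

[0] flags=0011 → (cmp)
[1] flags=0011 LT?T → r1=0x37
[2] flags=0011 EQ?F → skip
[3] flags=0011 CC?F → skip
[4] flags=0010 → (cmp)
[5] flags=0010 LE?F → skip
[6] flags=0010 LS?F → skip
[7] flags=0010 HI?T → r0=0x8c
[8] flags=1000 → (cmp)
[9] flags=1000 LS?T → r2=0xd5
[10] flags=1000 LS?T → r0=0x7a
[11] flags=1000 CC?T → r0=0x45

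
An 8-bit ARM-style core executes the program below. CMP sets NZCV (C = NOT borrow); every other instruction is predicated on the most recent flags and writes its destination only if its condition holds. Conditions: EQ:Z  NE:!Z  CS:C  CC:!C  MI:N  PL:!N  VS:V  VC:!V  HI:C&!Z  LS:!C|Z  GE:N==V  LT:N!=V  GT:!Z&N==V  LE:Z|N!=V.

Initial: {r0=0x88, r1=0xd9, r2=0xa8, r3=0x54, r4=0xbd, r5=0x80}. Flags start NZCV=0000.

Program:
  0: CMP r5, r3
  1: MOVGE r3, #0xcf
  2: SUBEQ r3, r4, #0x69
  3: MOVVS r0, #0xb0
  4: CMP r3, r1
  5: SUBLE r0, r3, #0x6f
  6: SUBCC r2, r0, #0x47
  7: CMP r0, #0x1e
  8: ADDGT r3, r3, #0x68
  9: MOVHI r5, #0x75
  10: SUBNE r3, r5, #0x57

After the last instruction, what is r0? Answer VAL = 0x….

0: ✓ CMP  NZCV=0011
1: · MOVGE
2: · SUBEQ
3: ✓ MOVVS  r0←0xb0
4: ✓ CMP  NZCV=0000
5: · SUBLE
6: ✓ SUBCC  r2←0x69
7: ✓ CMP  NZCV=1010
8: · ADDGT
9: ✓ MOVHI  r5←0x75
10: ✓ SUBNE  r3←0x1e

VAL = 0xb0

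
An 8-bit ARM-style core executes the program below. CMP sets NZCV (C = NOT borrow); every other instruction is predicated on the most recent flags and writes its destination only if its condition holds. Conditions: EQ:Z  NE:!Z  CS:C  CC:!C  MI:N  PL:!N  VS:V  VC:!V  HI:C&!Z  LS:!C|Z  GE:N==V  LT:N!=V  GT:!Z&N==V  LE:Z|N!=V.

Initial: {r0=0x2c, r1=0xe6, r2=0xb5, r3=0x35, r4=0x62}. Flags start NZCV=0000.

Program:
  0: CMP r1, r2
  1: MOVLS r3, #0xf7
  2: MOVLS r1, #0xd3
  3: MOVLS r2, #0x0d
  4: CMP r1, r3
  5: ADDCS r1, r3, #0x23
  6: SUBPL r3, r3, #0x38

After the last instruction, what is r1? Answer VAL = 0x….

VAL = 0x58

[0] flags=0010 → (cmp)
[1] flags=0010 LS?F → skip
[2] flags=0010 LS?F → skip
[3] flags=0010 LS?F → skip
[4] flags=1010 → (cmp)
[5] flags=1010 CS?T → r1=0x58
[6] flags=1010 PL?F → skip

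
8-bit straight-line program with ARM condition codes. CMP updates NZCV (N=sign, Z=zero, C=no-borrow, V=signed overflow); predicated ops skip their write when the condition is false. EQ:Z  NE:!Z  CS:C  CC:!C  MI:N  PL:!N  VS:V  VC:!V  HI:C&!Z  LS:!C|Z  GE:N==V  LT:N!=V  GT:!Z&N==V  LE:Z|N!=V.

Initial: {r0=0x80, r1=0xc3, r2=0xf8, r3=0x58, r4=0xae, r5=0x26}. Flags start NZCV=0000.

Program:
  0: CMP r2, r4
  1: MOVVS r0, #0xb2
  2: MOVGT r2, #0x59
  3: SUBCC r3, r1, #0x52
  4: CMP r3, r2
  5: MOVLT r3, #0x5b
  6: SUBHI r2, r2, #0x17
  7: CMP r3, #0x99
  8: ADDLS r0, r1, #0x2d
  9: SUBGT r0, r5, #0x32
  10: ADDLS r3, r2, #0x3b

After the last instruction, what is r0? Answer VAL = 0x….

[0] flags=0010 → (cmp)
[1] flags=0010 VS?F → skip
[2] flags=0010 GT?T → r2=0x59
[3] flags=0010 CC?F → skip
[4] flags=1000 → (cmp)
[5] flags=1000 LT?T → r3=0x5b
[6] flags=1000 HI?F → skip
[7] flags=1001 → (cmp)
[8] flags=1001 LS?T → r0=0xf0
[9] flags=1001 GT?T → r0=0xf4
[10] flags=1001 LS?T → r3=0x94

VAL = 0xf4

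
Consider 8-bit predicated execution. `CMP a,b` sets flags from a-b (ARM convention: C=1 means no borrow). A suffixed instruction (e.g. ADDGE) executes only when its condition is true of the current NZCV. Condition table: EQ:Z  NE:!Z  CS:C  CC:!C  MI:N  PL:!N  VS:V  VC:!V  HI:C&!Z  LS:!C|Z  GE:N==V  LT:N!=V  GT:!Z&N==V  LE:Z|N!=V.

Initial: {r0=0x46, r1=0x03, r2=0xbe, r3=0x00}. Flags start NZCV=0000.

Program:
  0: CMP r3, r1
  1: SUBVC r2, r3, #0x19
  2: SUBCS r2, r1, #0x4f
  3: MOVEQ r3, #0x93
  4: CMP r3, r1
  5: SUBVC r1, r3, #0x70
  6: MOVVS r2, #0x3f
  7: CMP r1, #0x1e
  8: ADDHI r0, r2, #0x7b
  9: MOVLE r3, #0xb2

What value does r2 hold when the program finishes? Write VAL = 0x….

[0] flags=1000 → (cmp)
[1] flags=1000 VC?T → r2=0xe7
[2] flags=1000 CS?F → skip
[3] flags=1000 EQ?F → skip
[4] flags=1000 → (cmp)
[5] flags=1000 VC?T → r1=0x90
[6] flags=1000 VS?F → skip
[7] flags=0011 → (cmp)
[8] flags=0011 HI?T → r0=0x62
[9] flags=0011 LE?T → r3=0xb2

VAL = 0xe7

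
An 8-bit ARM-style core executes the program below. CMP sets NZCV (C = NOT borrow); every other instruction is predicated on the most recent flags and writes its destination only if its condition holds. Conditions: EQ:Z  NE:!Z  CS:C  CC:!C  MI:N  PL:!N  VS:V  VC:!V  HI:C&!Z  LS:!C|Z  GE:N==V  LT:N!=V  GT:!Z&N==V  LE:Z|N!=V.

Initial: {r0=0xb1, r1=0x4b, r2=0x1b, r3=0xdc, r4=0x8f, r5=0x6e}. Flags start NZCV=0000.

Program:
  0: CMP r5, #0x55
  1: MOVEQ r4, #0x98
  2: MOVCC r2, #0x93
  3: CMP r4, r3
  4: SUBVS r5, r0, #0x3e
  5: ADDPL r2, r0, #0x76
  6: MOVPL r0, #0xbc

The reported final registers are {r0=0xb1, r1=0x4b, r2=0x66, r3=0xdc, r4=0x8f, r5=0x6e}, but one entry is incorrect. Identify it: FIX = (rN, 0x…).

0: ✓ CMP  NZCV=0010
1: · MOVEQ
2: · MOVCC
3: ✓ CMP  NZCV=1000
4: · SUBVS
5: · ADDPL
6: · MOVPL

FIX = (r2, 0x1b)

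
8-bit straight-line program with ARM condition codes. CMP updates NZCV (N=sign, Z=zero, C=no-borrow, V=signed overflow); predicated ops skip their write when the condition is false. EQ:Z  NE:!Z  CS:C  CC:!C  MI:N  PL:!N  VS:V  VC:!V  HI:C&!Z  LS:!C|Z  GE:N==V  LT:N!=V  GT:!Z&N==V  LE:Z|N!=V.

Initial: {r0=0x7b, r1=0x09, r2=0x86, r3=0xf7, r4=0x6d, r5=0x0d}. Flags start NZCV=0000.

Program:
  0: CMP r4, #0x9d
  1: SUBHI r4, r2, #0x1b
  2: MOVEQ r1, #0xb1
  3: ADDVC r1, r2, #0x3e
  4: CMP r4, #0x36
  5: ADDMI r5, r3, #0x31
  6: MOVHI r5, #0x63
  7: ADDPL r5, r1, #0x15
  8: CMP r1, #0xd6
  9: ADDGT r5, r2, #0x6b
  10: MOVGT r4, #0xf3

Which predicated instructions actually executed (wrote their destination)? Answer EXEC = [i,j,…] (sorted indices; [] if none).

EXEC = [6,7,9,10]

0: ✓ CMP  NZCV=1001
1: · SUBHI
2: · MOVEQ
3: · ADDVC
4: ✓ CMP  NZCV=0010
5: · ADDMI
6: ✓ MOVHI  r5←0x63
7: ✓ ADDPL  r5←0x1e
8: ✓ CMP  NZCV=0000
9: ✓ ADDGT  r5←0xf1
10: ✓ MOVGT  r4←0xf3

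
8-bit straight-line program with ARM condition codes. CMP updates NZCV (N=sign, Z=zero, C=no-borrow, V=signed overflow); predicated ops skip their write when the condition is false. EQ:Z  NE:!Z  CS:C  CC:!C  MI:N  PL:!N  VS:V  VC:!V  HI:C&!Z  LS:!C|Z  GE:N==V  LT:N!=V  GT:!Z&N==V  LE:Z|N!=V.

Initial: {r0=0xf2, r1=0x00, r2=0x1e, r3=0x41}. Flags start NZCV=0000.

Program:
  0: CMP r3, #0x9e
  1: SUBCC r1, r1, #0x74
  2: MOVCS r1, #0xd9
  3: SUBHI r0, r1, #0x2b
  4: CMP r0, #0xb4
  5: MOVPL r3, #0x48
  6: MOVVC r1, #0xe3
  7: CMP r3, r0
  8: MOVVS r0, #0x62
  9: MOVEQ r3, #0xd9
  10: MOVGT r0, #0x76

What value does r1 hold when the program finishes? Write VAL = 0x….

0: ✓ CMP  NZCV=1001
1: ✓ SUBCC  r1←0x8c
2: · MOVCS
3: · SUBHI
4: ✓ CMP  NZCV=0010
5: ✓ MOVPL  r3←0x48
6: ✓ MOVVC  r1←0xe3
7: ✓ CMP  NZCV=0000
8: · MOVVS
9: · MOVEQ
10: ✓ MOVGT  r0←0x76

VAL = 0xe3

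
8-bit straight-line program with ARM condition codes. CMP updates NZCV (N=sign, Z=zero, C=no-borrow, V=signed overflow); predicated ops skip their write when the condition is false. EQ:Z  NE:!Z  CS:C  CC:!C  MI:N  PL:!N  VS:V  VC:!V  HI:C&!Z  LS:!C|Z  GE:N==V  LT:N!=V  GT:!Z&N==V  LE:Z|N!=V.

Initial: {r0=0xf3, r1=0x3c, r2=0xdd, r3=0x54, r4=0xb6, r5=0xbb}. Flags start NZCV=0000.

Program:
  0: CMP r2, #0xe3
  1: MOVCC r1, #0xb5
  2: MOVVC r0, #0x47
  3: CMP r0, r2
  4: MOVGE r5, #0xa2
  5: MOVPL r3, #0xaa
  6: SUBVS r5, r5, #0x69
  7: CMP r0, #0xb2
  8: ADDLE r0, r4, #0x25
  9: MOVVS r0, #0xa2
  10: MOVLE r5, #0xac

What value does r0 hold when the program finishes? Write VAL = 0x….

VAL = 0xa2

[0] flags=1000 → (cmp)
[1] flags=1000 CC?T → r1=0xb5
[2] flags=1000 VC?T → r0=0x47
[3] flags=0000 → (cmp)
[4] flags=0000 GE?T → r5=0xa2
[5] flags=0000 PL?T → r3=0xaa
[6] flags=0000 VS?F → skip
[7] flags=1001 → (cmp)
[8] flags=1001 LE?F → skip
[9] flags=1001 VS?T → r0=0xa2
[10] flags=1001 LE?F → skip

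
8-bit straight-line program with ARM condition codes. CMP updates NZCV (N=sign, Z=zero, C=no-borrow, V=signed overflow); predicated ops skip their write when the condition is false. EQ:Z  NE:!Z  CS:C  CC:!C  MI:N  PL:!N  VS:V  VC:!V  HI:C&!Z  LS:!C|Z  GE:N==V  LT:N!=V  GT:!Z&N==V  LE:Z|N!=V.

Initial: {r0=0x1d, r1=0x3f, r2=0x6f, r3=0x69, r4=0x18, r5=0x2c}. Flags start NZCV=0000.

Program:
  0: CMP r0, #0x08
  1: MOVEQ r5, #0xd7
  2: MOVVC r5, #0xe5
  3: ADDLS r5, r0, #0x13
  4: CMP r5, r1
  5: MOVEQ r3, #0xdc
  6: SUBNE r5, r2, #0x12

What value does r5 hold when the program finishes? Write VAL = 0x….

VAL = 0x5d

0: ✓ CMP  NZCV=0010
1: · MOVEQ
2: ✓ MOVVC  r5←0xe5
3: · ADDLS
4: ✓ CMP  NZCV=1010
5: · MOVEQ
6: ✓ SUBNE  r5←0x5d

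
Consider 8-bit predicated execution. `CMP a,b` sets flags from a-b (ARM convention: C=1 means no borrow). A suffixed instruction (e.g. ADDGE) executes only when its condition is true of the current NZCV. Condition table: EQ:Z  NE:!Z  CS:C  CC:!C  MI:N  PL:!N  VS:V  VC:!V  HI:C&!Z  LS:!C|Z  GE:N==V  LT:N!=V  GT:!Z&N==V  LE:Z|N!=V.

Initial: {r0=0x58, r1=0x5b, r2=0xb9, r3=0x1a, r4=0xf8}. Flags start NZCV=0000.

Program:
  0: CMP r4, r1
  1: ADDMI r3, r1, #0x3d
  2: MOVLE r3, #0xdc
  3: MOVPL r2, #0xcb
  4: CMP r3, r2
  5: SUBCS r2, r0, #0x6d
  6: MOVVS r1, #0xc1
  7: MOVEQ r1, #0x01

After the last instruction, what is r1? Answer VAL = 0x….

VAL = 0x5b

0: ✓ CMP  NZCV=1010
1: ✓ ADDMI  r3←0x98
2: ✓ MOVLE  r3←0xdc
3: · MOVPL
4: ✓ CMP  NZCV=0010
5: ✓ SUBCS  r2←0xeb
6: · MOVVS
7: · MOVEQ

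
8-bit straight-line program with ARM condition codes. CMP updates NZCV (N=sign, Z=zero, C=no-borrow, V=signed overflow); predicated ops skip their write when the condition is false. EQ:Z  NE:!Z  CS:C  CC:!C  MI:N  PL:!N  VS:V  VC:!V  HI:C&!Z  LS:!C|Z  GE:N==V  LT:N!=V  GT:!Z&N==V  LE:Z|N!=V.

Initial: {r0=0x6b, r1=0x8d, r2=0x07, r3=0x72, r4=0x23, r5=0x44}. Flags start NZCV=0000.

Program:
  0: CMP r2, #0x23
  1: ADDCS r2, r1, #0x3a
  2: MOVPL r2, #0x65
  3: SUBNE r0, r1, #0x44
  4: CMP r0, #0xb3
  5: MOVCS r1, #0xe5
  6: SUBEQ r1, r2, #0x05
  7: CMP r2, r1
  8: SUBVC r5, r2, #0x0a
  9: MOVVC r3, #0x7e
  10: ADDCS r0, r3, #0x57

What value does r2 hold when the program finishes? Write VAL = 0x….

0: ✓ CMP  NZCV=1000
1: · ADDCS
2: · MOVPL
3: ✓ SUBNE  r0←0x49
4: ✓ CMP  NZCV=1001
5: · MOVCS
6: · SUBEQ
7: ✓ CMP  NZCV=0000
8: ✓ SUBVC  r5←0xfd
9: ✓ MOVVC  r3←0x7e
10: · ADDCS

VAL = 0x07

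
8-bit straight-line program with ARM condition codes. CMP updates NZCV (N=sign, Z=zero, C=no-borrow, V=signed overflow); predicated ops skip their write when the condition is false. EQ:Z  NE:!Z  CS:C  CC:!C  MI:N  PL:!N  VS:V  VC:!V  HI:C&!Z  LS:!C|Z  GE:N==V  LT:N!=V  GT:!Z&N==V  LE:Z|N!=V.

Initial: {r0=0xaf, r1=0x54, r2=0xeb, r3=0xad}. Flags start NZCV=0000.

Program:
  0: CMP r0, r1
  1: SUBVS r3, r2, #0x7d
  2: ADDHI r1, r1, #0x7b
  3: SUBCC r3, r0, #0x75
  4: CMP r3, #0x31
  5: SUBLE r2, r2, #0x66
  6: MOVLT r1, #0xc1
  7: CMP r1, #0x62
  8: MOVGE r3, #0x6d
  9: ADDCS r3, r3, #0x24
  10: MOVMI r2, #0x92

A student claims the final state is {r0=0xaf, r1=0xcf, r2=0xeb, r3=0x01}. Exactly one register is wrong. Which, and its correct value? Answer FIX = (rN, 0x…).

0: ✓ CMP  NZCV=0011
1: ✓ SUBVS  r3←0x6e
2: ✓ ADDHI  r1←0xcf
3: · SUBCC
4: ✓ CMP  NZCV=0010
5: · SUBLE
6: · MOVLT
7: ✓ CMP  NZCV=0011
8: · MOVGE
9: ✓ ADDCS  r3←0x92
10: · MOVMI

FIX = (r3, 0x92)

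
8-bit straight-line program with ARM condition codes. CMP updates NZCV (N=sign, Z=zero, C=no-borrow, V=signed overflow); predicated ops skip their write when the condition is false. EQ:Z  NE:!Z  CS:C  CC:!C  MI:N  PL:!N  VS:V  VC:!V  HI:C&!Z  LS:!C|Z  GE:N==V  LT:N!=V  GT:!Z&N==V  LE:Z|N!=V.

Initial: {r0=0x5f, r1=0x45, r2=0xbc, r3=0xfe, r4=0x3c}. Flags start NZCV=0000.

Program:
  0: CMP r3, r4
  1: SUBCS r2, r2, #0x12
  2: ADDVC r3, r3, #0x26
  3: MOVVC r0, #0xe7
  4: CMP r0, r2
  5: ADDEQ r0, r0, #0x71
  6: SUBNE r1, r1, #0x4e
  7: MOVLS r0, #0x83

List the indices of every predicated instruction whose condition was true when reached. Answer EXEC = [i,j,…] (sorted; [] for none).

EXEC = [1,2,3,6]

[0] flags=1010 → (cmp)
[1] flags=1010 CS?T → r2=0xaa
[2] flags=1010 VC?T → r3=0x24
[3] flags=1010 VC?T → r0=0xe7
[4] flags=0010 → (cmp)
[5] flags=0010 EQ?F → skip
[6] flags=0010 NE?T → r1=0xf7
[7] flags=0010 LS?F → skip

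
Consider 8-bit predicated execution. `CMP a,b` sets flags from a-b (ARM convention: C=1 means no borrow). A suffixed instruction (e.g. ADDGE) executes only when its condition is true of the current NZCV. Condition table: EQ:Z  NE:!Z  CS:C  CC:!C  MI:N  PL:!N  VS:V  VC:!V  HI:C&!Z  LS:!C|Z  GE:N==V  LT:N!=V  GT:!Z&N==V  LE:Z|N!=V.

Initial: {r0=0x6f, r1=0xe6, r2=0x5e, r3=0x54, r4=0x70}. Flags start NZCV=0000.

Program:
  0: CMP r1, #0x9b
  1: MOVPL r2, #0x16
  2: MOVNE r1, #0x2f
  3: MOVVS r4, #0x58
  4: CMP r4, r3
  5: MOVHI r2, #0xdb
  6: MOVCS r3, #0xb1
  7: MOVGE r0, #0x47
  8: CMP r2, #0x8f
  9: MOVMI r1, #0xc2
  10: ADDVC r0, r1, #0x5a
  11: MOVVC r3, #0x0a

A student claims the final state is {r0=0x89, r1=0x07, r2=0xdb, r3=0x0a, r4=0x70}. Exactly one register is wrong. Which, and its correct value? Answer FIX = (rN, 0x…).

FIX = (r1, 0x2f)

[0] flags=0010 → (cmp)
[1] flags=0010 PL?T → r2=0x16
[2] flags=0010 NE?T → r1=0x2f
[3] flags=0010 VS?F → skip
[4] flags=0010 → (cmp)
[5] flags=0010 HI?T → r2=0xdb
[6] flags=0010 CS?T → r3=0xb1
[7] flags=0010 GE?T → r0=0x47
[8] flags=0010 → (cmp)
[9] flags=0010 MI?F → skip
[10] flags=0010 VC?T → r0=0x89
[11] flags=0010 VC?T → r3=0x0a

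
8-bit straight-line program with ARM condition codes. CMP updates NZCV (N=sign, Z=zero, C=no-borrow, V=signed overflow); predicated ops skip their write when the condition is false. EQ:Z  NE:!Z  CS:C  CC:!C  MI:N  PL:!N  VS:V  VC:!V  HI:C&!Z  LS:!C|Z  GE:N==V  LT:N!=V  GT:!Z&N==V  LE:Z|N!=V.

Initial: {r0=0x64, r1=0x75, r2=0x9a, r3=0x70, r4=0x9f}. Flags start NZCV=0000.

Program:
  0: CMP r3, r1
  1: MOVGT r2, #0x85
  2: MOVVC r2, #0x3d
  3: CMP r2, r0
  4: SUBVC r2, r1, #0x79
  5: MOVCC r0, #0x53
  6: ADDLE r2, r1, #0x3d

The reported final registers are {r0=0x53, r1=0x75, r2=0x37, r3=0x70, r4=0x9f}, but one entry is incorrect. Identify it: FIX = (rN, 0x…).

FIX = (r2, 0xb2)

[0] flags=1000 → (cmp)
[1] flags=1000 GT?F → skip
[2] flags=1000 VC?T → r2=0x3d
[3] flags=1000 → (cmp)
[4] flags=1000 VC?T → r2=0xfc
[5] flags=1000 CC?T → r0=0x53
[6] flags=1000 LE?T → r2=0xb2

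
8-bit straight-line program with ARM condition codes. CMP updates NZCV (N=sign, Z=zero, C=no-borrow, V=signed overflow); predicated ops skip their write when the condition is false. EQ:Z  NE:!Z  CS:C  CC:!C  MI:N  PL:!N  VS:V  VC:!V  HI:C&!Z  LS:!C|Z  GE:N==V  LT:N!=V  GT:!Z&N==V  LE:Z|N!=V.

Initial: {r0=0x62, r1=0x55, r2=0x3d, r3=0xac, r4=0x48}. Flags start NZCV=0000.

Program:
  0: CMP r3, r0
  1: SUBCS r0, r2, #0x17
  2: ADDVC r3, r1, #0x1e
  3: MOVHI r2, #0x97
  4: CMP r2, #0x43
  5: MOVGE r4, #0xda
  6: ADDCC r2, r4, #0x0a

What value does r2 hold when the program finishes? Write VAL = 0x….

[0] flags=0011 → (cmp)
[1] flags=0011 CS?T → r0=0x26
[2] flags=0011 VC?F → skip
[3] flags=0011 HI?T → r2=0x97
[4] flags=0011 → (cmp)
[5] flags=0011 GE?F → skip
[6] flags=0011 CC?F → skip

VAL = 0x97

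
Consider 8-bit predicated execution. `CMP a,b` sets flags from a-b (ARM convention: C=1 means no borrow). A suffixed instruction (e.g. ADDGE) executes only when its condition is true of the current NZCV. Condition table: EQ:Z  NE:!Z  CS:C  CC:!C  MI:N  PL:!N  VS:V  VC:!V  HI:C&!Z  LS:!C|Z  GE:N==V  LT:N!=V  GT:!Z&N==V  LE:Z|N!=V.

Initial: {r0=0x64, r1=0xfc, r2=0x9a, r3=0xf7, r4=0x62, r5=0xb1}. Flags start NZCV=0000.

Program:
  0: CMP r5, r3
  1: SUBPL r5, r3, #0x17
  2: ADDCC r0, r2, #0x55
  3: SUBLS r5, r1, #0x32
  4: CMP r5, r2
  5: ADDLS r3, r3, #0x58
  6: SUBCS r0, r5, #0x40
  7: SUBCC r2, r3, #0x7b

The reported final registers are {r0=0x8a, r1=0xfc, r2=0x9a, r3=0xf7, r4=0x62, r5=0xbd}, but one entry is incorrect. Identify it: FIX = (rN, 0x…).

FIX = (r5, 0xca)

[0] flags=1000 → (cmp)
[1] flags=1000 PL?F → skip
[2] flags=1000 CC?T → r0=0xef
[3] flags=1000 LS?T → r5=0xca
[4] flags=0010 → (cmp)
[5] flags=0010 LS?F → skip
[6] flags=0010 CS?T → r0=0x8a
[7] flags=0010 CC?F → skip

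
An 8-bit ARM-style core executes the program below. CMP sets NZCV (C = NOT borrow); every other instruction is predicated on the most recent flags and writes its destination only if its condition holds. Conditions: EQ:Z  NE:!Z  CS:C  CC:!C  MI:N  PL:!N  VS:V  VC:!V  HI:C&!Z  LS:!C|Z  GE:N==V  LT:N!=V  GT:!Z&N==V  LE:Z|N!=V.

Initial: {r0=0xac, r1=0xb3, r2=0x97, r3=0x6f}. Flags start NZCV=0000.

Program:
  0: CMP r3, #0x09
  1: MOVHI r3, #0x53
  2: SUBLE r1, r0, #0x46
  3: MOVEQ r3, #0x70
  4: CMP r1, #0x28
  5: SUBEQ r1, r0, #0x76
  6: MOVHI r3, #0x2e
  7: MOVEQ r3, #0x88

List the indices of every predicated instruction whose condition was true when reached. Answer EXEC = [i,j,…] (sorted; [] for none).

EXEC = [1,6]

[0] flags=0010 → (cmp)
[1] flags=0010 HI?T → r3=0x53
[2] flags=0010 LE?F → skip
[3] flags=0010 EQ?F → skip
[4] flags=1010 → (cmp)
[5] flags=1010 EQ?F → skip
[6] flags=1010 HI?T → r3=0x2e
[7] flags=1010 EQ?F → skip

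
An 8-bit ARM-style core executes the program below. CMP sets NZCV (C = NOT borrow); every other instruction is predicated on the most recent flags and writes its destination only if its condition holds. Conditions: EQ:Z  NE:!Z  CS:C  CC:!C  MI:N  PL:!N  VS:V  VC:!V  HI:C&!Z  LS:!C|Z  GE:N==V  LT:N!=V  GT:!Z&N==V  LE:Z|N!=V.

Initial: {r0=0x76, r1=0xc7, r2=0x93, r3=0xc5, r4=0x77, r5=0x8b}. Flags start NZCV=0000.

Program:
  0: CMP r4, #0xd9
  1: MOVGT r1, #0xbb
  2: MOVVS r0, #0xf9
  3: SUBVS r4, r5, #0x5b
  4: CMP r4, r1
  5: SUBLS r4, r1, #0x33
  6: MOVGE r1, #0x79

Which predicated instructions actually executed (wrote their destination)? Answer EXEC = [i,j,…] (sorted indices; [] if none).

0: ✓ CMP  NZCV=1001
1: ✓ MOVGT  r1←0xbb
2: ✓ MOVVS  r0←0xf9
3: ✓ SUBVS  r4←0x30
4: ✓ CMP  NZCV=0000
5: ✓ SUBLS  r4←0x88
6: ✓ MOVGE  r1←0x79

EXEC = [1,2,3,5,6]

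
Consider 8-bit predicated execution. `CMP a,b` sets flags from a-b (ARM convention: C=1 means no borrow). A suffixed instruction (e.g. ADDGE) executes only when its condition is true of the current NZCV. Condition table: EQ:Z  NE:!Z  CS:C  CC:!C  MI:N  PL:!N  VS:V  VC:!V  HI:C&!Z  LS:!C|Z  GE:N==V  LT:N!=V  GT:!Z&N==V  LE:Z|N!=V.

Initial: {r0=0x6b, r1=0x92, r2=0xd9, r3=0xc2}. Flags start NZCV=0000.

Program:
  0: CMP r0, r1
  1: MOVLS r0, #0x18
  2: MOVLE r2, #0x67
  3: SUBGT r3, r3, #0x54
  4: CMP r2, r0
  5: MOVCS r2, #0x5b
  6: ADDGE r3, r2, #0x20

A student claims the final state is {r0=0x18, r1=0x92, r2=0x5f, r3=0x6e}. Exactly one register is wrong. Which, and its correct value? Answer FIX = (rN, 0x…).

FIX = (r2, 0x5b)

[0] flags=1001 → (cmp)
[1] flags=1001 LS?T → r0=0x18
[2] flags=1001 LE?F → skip
[3] flags=1001 GT?T → r3=0x6e
[4] flags=1010 → (cmp)
[5] flags=1010 CS?T → r2=0x5b
[6] flags=1010 GE?F → skip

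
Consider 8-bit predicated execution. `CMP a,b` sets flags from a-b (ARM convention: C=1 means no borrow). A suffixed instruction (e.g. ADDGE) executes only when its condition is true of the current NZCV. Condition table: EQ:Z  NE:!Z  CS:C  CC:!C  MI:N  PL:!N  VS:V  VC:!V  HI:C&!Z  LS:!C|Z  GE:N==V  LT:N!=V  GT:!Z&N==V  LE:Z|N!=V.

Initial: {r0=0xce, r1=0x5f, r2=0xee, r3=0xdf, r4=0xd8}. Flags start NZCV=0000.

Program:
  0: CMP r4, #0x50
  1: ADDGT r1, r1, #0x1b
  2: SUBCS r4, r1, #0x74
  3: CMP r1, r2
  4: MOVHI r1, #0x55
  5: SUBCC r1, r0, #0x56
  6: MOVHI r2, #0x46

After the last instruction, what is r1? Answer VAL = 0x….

0: ✓ CMP  NZCV=1010
1: · ADDGT
2: ✓ SUBCS  r4←0xeb
3: ✓ CMP  NZCV=0000
4: · MOVHI
5: ✓ SUBCC  r1←0x78
6: · MOVHI

VAL = 0x78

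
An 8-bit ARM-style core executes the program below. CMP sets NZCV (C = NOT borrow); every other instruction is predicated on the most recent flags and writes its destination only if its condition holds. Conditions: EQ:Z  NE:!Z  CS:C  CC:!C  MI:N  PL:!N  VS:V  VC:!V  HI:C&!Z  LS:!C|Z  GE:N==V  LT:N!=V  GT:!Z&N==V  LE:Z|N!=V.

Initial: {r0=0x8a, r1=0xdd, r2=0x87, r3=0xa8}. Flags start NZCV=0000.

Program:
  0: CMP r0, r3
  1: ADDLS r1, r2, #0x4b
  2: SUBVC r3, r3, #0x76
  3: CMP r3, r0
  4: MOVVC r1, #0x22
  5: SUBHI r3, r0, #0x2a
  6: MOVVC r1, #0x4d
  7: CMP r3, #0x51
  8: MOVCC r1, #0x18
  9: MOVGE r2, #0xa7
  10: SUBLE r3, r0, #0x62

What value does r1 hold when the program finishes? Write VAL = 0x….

[0] flags=1000 → (cmp)
[1] flags=1000 LS?T → r1=0xd2
[2] flags=1000 VC?T → r3=0x32
[3] flags=1001 → (cmp)
[4] flags=1001 VC?F → skip
[5] flags=1001 HI?F → skip
[6] flags=1001 VC?F → skip
[7] flags=1000 → (cmp)
[8] flags=1000 CC?T → r1=0x18
[9] flags=1000 GE?F → skip
[10] flags=1000 LE?T → r3=0x28

VAL = 0x18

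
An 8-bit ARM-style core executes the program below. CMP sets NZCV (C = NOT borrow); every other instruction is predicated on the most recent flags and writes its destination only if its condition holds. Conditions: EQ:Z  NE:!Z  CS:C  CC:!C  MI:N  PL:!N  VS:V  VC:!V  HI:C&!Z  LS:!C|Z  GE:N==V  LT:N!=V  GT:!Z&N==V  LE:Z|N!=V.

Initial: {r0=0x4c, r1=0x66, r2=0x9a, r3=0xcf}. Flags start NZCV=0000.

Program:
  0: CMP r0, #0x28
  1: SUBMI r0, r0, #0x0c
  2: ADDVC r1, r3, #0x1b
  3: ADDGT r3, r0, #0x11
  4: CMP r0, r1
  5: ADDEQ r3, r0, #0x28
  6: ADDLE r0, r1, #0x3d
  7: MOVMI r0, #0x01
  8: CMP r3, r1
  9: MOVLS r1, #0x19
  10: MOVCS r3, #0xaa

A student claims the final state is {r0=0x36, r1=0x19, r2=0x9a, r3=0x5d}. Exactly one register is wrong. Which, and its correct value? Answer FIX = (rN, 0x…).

[0] flags=0010 → (cmp)
[1] flags=0010 MI?F → skip
[2] flags=0010 VC?T → r1=0xea
[3] flags=0010 GT?T → r3=0x5d
[4] flags=0000 → (cmp)
[5] flags=0000 EQ?F → skip
[6] flags=0000 LE?F → skip
[7] flags=0000 MI?F → skip
[8] flags=0000 → (cmp)
[9] flags=0000 LS?T → r1=0x19
[10] flags=0000 CS?F → skip

FIX = (r0, 0x4c)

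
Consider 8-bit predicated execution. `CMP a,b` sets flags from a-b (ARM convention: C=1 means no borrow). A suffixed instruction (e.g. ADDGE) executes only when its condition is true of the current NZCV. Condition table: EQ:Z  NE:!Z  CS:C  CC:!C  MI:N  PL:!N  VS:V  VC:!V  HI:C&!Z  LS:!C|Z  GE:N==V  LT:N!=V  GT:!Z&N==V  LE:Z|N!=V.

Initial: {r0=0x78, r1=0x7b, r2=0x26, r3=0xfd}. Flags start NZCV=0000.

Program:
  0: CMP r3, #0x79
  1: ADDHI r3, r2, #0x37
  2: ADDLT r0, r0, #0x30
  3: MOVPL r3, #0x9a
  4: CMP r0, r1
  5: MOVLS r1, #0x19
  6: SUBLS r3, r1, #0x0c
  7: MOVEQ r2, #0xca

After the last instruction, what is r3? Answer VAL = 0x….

VAL = 0x5d

[0] flags=1010 → (cmp)
[1] flags=1010 HI?T → r3=0x5d
[2] flags=1010 LT?T → r0=0xa8
[3] flags=1010 PL?F → skip
[4] flags=0011 → (cmp)
[5] flags=0011 LS?F → skip
[6] flags=0011 LS?F → skip
[7] flags=0011 EQ?F → skip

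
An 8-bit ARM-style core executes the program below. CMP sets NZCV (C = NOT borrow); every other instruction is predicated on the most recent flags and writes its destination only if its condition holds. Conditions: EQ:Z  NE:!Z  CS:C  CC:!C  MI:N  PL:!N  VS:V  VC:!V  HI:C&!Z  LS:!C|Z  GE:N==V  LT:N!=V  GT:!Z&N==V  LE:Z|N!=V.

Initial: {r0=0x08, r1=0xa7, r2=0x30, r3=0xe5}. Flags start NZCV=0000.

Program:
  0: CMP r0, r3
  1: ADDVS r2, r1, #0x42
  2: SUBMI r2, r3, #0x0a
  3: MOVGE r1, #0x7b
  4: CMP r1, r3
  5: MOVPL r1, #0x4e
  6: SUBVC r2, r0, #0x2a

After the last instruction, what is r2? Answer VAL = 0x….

VAL = 0x30

[0] flags=0000 → (cmp)
[1] flags=0000 VS?F → skip
[2] flags=0000 MI?F → skip
[3] flags=0000 GE?T → r1=0x7b
[4] flags=1001 → (cmp)
[5] flags=1001 PL?F → skip
[6] flags=1001 VC?F → skip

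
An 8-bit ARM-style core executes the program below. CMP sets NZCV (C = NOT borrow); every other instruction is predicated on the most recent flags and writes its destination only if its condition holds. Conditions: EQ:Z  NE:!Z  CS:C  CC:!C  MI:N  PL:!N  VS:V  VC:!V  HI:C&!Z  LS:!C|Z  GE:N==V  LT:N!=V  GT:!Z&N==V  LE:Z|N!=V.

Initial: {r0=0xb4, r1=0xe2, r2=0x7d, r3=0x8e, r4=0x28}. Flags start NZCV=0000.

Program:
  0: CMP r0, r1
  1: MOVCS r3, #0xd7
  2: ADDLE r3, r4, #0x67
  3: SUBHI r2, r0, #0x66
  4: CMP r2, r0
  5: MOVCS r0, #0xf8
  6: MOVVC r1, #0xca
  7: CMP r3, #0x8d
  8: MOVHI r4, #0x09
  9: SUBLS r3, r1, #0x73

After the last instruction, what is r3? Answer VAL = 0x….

VAL = 0x8f

[0] flags=1000 → (cmp)
[1] flags=1000 CS?F → skip
[2] flags=1000 LE?T → r3=0x8f
[3] flags=1000 HI?F → skip
[4] flags=1001 → (cmp)
[5] flags=1001 CS?F → skip
[6] flags=1001 VC?F → skip
[7] flags=0010 → (cmp)
[8] flags=0010 HI?T → r4=0x09
[9] flags=0010 LS?F → skip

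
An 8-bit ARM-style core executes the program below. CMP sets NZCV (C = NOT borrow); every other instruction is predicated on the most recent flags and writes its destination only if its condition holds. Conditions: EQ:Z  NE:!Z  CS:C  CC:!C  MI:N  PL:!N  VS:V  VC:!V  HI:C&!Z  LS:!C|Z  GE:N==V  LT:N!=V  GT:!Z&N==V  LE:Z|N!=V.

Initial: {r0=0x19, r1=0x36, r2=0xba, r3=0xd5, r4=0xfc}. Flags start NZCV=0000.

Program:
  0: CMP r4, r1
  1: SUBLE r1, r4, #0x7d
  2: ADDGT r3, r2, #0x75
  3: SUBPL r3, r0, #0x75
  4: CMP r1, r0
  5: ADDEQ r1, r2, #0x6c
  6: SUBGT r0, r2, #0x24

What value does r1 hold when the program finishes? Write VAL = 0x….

VAL = 0x7f

[0] flags=1010 → (cmp)
[1] flags=1010 LE?T → r1=0x7f
[2] flags=1010 GT?F → skip
[3] flags=1010 PL?F → skip
[4] flags=0010 → (cmp)
[5] flags=0010 EQ?F → skip
[6] flags=0010 GT?T → r0=0x96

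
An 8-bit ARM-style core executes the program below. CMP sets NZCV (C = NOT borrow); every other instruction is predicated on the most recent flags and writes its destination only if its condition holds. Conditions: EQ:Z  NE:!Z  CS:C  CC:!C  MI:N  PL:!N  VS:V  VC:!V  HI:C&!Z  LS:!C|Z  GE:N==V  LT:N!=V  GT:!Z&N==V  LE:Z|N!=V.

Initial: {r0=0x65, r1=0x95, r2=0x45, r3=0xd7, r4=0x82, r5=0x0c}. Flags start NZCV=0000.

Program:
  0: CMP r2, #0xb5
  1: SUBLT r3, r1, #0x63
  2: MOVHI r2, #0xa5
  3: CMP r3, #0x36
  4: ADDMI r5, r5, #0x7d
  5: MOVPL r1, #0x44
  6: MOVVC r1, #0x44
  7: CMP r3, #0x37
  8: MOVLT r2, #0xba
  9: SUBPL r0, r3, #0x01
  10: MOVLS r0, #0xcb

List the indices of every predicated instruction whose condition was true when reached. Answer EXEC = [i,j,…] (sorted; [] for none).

EXEC = [4,6,8]

0: ✓ CMP  NZCV=1001
1: · SUBLT
2: · MOVHI
3: ✓ CMP  NZCV=1010
4: ✓ ADDMI  r5←0x89
5: · MOVPL
6: ✓ MOVVC  r1←0x44
7: ✓ CMP  NZCV=1010
8: ✓ MOVLT  r2←0xba
9: · SUBPL
10: · MOVLS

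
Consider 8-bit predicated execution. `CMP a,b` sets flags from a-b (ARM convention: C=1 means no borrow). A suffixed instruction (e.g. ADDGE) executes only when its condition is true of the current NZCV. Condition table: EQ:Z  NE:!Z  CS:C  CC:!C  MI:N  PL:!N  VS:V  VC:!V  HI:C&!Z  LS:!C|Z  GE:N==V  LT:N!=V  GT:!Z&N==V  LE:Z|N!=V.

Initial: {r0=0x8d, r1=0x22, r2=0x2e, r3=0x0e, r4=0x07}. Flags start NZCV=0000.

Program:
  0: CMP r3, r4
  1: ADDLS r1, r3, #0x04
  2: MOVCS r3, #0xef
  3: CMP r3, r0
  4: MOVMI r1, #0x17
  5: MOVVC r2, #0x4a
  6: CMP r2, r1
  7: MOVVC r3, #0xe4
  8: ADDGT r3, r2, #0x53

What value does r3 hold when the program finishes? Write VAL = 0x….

[0] flags=0010 → (cmp)
[1] flags=0010 LS?F → skip
[2] flags=0010 CS?T → r3=0xef
[3] flags=0010 → (cmp)
[4] flags=0010 MI?F → skip
[5] flags=0010 VC?T → r2=0x4a
[6] flags=0010 → (cmp)
[7] flags=0010 VC?T → r3=0xe4
[8] flags=0010 GT?T → r3=0x9d

VAL = 0x9d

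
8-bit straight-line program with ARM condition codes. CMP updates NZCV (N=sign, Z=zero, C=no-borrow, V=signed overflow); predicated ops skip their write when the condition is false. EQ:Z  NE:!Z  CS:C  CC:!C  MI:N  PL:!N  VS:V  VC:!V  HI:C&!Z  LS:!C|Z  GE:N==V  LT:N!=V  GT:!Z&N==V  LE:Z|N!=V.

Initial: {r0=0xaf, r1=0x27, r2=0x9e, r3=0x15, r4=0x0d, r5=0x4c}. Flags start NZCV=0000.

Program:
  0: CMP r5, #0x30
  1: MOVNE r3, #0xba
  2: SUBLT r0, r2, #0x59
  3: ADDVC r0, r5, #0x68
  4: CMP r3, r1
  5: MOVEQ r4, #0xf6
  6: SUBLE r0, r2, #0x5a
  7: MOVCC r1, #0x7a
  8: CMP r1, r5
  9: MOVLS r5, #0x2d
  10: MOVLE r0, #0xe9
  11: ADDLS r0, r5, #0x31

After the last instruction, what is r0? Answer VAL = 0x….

[0] flags=0010 → (cmp)
[1] flags=0010 NE?T → r3=0xba
[2] flags=0010 LT?F → skip
[3] flags=0010 VC?T → r0=0xb4
[4] flags=1010 → (cmp)
[5] flags=1010 EQ?F → skip
[6] flags=1010 LE?T → r0=0x44
[7] flags=1010 CC?F → skip
[8] flags=1000 → (cmp)
[9] flags=1000 LS?T → r5=0x2d
[10] flags=1000 LE?T → r0=0xe9
[11] flags=1000 LS?T → r0=0x5e

VAL = 0x5e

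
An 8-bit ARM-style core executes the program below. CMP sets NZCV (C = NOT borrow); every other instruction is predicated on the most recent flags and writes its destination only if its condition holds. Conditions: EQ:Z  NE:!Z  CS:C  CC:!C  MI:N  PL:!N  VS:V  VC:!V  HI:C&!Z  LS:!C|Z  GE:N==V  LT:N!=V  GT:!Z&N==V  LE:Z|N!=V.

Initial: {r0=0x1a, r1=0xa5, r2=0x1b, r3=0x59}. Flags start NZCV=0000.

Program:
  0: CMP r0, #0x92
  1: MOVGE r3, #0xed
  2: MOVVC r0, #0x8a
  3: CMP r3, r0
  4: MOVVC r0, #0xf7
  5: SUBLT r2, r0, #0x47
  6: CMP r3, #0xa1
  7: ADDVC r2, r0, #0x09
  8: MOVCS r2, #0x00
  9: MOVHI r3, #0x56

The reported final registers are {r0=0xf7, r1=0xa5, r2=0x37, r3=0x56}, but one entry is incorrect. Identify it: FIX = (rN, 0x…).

[0] flags=1001 → (cmp)
[1] flags=1001 GE?T → r3=0xed
[2] flags=1001 VC?F → skip
[3] flags=1010 → (cmp)
[4] flags=1010 VC?T → r0=0xf7
[5] flags=1010 LT?T → r2=0xb0
[6] flags=0010 → (cmp)
[7] flags=0010 VC?T → r2=0x00
[8] flags=0010 CS?T → r2=0x00
[9] flags=0010 HI?T → r3=0x56

FIX = (r2, 0x00)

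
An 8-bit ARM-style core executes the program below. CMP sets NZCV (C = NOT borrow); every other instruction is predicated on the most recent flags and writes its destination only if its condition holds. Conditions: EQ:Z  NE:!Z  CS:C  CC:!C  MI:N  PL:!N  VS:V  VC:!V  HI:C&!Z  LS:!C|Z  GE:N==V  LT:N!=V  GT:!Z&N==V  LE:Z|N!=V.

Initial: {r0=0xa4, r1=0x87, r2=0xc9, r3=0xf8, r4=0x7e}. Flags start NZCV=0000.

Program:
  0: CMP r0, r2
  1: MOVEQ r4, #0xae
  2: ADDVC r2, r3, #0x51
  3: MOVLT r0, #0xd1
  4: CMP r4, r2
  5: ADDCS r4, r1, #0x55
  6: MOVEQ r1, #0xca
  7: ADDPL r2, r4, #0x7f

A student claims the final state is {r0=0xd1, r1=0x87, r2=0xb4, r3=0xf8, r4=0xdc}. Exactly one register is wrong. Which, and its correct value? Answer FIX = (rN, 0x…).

[0] flags=1000 → (cmp)
[1] flags=1000 EQ?F → skip
[2] flags=1000 VC?T → r2=0x49
[3] flags=1000 LT?T → r0=0xd1
[4] flags=0010 → (cmp)
[5] flags=0010 CS?T → r4=0xdc
[6] flags=0010 EQ?F → skip
[7] flags=0010 PL?T → r2=0x5b

FIX = (r2, 0x5b)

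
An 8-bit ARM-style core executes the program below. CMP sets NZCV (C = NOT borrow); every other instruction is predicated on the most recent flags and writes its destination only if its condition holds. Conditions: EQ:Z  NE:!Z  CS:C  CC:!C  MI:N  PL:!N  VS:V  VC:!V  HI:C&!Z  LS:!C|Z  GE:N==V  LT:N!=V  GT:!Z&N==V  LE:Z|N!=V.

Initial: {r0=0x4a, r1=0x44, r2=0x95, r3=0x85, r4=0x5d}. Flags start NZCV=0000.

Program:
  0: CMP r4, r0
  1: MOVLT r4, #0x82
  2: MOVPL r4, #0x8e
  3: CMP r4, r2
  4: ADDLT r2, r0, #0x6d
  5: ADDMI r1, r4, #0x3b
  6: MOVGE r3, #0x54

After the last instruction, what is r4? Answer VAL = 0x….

0: ✓ CMP  NZCV=0010
1: · MOVLT
2: ✓ MOVPL  r4←0x8e
3: ✓ CMP  NZCV=1000
4: ✓ ADDLT  r2←0xb7
5: ✓ ADDMI  r1←0xc9
6: · MOVGE

VAL = 0x8e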